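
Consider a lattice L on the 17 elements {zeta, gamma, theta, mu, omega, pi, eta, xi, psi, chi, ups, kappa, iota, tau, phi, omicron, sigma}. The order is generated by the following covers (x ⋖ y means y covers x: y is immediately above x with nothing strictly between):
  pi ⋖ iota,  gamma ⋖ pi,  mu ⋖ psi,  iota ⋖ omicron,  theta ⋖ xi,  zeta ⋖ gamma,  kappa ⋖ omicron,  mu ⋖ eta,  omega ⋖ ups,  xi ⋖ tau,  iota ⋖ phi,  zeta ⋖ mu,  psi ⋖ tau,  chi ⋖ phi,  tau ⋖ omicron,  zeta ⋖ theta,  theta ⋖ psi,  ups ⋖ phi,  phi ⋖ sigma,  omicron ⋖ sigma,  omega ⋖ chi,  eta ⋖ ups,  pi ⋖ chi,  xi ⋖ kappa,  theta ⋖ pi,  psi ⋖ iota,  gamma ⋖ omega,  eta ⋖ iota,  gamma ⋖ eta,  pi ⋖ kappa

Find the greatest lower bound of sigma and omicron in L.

Common lower bounds of {sigma, omicron}: eta, gamma, iota, kappa, mu, omicron, pi, psi, tau, theta, xi, zeta.
The greatest among these is omicron.

omicron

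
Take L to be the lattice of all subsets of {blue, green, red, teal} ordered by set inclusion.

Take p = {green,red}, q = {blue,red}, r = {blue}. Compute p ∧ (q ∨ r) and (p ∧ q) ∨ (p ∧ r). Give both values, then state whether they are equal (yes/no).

{red}; {red}; yes

q ∨ r = {blue,red}, so p ∧ (q ∨ r) = {green,red} ∧ {blue,red} = {red}.
p ∧ q = {red} and p ∧ r = {}, so (p ∧ q) ∨ (p ∧ r) = {red} ∨ {} = {red}.
Equal: yes.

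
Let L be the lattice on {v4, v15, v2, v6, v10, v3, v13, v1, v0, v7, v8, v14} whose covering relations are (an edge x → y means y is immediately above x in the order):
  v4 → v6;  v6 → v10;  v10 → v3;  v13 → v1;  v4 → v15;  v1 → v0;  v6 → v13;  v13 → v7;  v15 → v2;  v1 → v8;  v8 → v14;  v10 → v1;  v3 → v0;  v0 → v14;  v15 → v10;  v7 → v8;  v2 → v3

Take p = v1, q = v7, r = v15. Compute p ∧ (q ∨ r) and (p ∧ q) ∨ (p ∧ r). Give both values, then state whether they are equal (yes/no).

v1; v1; yes

q ∨ r = v8, so p ∧ (q ∨ r) = v1 ∧ v8 = v1.
p ∧ q = v13 and p ∧ r = v15, so (p ∧ q) ∨ (p ∧ r) = v13 ∨ v15 = v1.
Equal: yes.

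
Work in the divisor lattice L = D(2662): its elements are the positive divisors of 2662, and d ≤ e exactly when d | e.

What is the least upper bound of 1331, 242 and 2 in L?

In the divisibility order, the join is the least common multiple: lcm(1331, 242, 2) = 2662.

2662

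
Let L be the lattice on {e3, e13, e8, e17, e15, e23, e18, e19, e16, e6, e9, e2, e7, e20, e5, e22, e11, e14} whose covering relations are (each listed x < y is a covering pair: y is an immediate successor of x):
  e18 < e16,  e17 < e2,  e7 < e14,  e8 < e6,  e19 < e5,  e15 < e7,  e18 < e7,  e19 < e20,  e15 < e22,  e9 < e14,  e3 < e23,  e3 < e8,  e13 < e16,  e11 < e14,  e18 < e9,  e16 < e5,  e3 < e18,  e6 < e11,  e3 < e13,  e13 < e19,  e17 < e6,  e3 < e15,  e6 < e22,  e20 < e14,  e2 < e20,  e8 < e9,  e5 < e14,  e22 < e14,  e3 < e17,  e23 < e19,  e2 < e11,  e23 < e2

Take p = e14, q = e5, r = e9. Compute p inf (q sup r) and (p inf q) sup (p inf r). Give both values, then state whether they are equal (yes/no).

q sup r = e14, so p inf (q sup r) = e14 inf e14 = e14.
p inf q = e5 and p inf r = e9, so (p inf q) sup (p inf r) = e5 sup e9 = e14.
Equal: yes.

e14; e14; yes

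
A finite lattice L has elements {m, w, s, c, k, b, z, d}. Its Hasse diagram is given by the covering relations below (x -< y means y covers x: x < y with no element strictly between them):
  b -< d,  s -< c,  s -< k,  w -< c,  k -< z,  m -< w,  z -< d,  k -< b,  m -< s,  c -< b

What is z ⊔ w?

Common upper bounds of {z, w}: d.
The least among these is d.

d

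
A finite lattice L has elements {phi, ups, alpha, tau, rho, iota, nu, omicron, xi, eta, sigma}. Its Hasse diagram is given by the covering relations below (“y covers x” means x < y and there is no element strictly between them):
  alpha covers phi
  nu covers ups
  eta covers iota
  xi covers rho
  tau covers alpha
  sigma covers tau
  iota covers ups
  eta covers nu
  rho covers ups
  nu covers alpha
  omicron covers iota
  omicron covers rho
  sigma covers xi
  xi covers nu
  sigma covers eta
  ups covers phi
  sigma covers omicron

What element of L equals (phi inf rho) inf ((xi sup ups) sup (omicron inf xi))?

phi ∧ rho = phi
xi ∨ ups = xi
omicron ∧ xi = rho
xi ∨ rho = xi
phi ∧ xi = phi

phi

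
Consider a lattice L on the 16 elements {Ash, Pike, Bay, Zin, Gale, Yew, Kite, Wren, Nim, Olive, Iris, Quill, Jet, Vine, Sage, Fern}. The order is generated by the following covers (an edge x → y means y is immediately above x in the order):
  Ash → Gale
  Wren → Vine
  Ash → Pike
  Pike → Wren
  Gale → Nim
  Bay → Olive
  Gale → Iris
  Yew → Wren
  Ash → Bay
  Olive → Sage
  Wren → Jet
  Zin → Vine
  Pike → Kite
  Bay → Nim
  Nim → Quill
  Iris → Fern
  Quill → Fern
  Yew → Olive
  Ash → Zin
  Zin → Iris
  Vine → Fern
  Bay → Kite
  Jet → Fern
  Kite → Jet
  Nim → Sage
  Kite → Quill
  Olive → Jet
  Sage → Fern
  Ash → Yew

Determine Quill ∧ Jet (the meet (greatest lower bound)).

Kite

Common lower bounds of {Quill, Jet}: Ash, Bay, Kite, Pike.
The greatest among these is Kite.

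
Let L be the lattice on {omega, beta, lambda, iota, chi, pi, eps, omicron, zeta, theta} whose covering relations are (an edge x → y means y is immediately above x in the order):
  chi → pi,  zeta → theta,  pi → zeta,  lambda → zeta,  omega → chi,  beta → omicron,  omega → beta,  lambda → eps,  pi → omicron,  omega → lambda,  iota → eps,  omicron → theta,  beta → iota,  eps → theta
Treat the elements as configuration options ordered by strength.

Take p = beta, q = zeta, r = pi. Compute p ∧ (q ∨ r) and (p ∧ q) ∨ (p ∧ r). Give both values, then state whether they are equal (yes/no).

q ∨ r = zeta, so p ∧ (q ∨ r) = beta ∧ zeta = omega.
p ∧ q = omega and p ∧ r = omega, so (p ∧ q) ∨ (p ∧ r) = omega ∨ omega = omega.
Equal: yes.

omega; omega; yes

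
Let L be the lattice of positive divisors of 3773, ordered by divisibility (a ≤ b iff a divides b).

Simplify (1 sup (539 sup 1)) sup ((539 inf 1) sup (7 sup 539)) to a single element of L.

539

539 ∨ 1 = 539
1 ∨ 539 = 539
539 ∧ 1 = 1
7 ∨ 539 = 539
1 ∨ 539 = 539
539 ∨ 539 = 539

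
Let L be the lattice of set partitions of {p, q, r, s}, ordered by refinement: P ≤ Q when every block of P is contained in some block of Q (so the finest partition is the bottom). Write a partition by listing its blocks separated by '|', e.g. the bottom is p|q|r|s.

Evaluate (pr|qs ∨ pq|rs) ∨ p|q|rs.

pqrs

pr|qs ∨ pq|rs = pqrs
pqrs ∨ p|q|rs = pqrs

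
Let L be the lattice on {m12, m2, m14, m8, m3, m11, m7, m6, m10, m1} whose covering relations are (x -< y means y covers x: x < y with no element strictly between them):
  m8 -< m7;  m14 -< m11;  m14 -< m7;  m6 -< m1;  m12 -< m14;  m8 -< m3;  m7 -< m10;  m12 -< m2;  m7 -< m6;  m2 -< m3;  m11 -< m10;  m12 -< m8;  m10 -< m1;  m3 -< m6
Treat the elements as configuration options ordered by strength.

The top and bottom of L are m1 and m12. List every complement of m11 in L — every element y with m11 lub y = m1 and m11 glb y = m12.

m2, m3

Need y with m11 ∨ y = m1 and m11 ∧ y = m12.
Checking each element gives: m2, m3.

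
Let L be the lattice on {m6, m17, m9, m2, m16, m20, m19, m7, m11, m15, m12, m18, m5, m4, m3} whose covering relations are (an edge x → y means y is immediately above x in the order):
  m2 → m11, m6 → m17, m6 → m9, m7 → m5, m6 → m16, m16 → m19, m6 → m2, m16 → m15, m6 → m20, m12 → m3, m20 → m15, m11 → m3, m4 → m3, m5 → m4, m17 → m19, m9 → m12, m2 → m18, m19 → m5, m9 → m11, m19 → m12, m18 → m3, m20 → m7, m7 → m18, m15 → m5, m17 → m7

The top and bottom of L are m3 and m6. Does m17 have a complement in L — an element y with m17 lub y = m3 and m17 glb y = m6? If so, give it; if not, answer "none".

Need y with m17 ∨ y = m3 and m17 ∧ y = m6.
Checking each element gives: m11.

m11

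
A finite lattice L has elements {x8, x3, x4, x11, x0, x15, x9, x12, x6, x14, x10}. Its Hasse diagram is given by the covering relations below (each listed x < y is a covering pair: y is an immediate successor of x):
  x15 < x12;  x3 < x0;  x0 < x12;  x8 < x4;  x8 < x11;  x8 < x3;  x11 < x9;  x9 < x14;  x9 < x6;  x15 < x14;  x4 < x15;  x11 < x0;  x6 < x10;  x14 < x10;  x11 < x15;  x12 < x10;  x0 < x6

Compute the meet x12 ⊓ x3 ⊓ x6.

Common lower bounds of {x12, x3, x6}: x3, x8.
The greatest among these is x3.

x3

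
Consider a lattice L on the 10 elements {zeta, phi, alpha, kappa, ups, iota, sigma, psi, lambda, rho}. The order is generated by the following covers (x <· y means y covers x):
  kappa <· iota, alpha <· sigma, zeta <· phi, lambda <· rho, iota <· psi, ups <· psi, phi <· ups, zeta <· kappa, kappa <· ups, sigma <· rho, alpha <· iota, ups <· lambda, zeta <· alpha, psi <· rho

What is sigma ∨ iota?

rho

Common upper bounds of {sigma, iota}: rho.
The least among these is rho.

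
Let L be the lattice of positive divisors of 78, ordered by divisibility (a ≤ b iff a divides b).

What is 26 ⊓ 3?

1

In the divisibility order, the meet is the greatest common divisor: gcd(26, 3) = 1.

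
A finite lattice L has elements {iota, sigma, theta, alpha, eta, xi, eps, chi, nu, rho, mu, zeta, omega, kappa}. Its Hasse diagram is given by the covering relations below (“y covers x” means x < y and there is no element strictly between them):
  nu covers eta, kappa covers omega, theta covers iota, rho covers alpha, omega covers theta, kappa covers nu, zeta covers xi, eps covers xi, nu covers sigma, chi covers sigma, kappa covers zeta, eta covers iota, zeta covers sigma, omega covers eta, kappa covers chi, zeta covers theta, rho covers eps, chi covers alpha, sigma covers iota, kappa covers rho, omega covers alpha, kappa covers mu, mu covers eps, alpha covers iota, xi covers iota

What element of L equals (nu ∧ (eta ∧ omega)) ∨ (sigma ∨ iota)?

nu

eta ∧ omega = eta
nu ∧ eta = eta
sigma ∨ iota = sigma
eta ∨ sigma = nu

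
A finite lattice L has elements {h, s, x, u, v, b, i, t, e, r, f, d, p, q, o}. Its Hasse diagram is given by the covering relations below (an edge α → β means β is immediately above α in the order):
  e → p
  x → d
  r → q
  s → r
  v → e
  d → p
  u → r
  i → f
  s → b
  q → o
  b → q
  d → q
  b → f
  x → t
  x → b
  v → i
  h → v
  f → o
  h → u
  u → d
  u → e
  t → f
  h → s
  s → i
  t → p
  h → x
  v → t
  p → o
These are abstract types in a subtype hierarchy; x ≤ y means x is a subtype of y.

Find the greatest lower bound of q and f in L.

Common lower bounds of {q, f}: b, h, s, x.
The greatest among these is b.

b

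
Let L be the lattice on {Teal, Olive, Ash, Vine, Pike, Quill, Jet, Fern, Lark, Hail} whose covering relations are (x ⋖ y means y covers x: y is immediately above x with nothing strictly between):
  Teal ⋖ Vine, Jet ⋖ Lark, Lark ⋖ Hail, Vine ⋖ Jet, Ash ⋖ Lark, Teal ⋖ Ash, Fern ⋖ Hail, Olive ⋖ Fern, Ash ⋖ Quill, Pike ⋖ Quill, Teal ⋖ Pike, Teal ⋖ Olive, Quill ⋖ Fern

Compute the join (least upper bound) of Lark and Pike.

Common upper bounds of {Lark, Pike}: Hail.
The least among these is Hail.

Hail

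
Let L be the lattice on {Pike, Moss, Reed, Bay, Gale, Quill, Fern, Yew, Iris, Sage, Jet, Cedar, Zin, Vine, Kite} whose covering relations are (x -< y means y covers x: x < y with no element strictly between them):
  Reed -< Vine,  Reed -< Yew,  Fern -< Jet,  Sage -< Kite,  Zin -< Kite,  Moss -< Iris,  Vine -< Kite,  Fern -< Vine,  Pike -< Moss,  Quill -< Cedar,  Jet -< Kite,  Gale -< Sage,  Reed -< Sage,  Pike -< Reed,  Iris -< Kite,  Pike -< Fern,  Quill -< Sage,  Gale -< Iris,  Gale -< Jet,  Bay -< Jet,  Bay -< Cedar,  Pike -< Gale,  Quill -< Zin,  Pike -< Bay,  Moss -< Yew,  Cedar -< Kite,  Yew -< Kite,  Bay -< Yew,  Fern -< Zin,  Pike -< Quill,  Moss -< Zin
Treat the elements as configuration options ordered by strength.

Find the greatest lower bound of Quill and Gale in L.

Pike

Common lower bounds of {Quill, Gale}: Pike.
The greatest among these is Pike.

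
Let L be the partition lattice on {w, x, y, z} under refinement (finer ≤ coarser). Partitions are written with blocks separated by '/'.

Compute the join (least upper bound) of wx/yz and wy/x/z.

wxyz

The join of wx/yz and wy/x/z merges any blocks that overlap across the partitions, giving wxyz.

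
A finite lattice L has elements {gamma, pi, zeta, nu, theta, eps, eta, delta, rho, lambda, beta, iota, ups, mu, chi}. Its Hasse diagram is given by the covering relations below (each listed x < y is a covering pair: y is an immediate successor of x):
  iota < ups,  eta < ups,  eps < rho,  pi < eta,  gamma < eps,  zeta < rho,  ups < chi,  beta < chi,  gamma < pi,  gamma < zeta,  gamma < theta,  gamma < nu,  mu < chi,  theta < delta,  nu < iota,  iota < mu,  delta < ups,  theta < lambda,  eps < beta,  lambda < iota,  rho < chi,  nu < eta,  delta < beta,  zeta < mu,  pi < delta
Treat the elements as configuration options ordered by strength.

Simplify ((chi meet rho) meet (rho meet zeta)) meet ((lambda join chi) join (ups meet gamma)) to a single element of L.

chi ∧ rho = rho
rho ∧ zeta = zeta
rho ∧ zeta = zeta
lambda ∨ chi = chi
ups ∧ gamma = gamma
chi ∨ gamma = chi
zeta ∧ chi = zeta

zeta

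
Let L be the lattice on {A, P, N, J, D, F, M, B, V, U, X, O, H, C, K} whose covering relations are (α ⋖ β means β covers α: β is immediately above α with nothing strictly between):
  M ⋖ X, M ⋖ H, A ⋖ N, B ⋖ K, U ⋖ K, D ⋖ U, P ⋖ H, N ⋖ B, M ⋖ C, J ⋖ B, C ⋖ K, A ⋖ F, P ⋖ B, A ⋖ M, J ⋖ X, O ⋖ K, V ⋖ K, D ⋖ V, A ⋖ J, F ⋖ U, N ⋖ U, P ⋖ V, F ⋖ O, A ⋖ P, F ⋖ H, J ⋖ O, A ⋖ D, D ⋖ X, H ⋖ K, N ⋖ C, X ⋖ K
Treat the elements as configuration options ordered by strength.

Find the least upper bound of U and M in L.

K

Common upper bounds of {U, M}: K.
The least among these is K.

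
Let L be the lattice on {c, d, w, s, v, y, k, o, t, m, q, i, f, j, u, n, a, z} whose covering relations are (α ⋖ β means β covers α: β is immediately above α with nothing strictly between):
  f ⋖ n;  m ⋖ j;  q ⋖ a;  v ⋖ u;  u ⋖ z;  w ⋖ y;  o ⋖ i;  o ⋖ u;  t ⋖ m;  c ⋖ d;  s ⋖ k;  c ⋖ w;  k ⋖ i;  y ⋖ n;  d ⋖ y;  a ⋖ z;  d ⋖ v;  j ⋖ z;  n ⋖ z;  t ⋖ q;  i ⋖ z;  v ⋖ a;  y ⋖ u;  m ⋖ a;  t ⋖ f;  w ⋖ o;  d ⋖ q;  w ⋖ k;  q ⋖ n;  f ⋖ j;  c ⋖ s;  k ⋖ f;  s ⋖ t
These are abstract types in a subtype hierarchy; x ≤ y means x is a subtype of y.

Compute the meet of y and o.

Common lower bounds of {y, o}: c, w.
The greatest among these is w.

w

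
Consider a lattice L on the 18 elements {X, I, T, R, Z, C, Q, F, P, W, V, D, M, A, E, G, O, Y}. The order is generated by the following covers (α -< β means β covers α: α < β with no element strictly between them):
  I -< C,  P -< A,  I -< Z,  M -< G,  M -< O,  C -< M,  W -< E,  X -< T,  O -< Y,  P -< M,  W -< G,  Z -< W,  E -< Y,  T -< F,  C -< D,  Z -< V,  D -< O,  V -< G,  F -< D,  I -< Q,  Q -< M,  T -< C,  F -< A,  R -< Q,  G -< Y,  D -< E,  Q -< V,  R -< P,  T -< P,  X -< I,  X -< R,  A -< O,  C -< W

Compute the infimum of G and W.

W

Common lower bounds of {G, W}: C, I, T, W, X, Z.
The greatest among these is W.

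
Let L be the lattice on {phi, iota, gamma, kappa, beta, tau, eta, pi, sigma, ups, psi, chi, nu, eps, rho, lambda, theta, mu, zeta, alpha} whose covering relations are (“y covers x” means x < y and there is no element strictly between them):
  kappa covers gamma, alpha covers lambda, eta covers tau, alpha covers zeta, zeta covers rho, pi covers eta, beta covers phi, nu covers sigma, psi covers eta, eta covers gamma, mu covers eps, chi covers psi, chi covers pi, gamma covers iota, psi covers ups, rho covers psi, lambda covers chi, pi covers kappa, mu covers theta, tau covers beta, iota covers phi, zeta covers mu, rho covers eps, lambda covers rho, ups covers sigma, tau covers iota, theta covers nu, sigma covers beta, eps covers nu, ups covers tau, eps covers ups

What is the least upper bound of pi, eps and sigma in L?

Common upper bounds of {pi, eps, sigma}: alpha, lambda.
The least among these is lambda.

lambda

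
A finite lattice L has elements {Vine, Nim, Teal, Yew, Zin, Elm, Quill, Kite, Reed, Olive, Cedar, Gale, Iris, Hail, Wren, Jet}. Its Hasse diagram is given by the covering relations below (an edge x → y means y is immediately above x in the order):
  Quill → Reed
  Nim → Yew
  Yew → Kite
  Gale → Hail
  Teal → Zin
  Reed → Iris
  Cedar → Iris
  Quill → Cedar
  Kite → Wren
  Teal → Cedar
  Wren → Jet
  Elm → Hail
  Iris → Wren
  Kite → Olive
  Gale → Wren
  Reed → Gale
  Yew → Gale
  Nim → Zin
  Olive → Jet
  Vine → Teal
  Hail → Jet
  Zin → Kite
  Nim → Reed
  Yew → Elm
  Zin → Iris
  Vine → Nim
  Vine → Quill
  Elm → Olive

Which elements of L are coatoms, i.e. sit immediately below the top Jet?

Hail, Olive, Wren

The coatoms are exactly the elements covered by Jet: Hail, Olive, Wren.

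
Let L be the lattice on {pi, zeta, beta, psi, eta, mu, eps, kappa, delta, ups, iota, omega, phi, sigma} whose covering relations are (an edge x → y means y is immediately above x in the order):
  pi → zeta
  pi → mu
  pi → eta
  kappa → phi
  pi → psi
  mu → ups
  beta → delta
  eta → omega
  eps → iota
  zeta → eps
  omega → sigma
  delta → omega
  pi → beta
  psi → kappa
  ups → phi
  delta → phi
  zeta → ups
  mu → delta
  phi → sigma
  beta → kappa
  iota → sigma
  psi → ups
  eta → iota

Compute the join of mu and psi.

Common upper bounds of {mu, psi}: phi, sigma, ups.
The least among these is ups.

ups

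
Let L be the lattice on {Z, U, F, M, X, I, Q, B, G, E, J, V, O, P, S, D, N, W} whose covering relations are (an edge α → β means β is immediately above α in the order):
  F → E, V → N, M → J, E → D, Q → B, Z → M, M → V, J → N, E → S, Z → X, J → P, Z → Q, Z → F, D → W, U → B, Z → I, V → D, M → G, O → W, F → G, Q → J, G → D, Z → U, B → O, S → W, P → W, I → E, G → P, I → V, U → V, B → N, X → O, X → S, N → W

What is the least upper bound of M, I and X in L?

W

Common upper bounds of {M, I, X}: W.
The least among these is W.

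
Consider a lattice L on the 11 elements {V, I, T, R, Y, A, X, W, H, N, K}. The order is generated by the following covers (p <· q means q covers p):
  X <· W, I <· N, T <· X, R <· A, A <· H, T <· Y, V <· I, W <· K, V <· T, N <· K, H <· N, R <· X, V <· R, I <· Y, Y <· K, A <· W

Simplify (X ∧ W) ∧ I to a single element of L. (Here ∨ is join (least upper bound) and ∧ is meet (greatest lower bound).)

X ∧ W = X
X ∧ I = V

V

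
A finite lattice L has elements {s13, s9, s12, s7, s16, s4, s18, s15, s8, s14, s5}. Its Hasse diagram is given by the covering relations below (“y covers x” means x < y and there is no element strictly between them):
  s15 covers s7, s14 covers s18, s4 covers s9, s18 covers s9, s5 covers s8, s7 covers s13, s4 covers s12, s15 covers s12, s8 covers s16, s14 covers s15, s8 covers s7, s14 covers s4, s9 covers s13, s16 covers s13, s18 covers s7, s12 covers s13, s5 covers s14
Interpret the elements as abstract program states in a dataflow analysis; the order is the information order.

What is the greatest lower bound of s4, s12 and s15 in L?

s12

Common lower bounds of {s4, s12, s15}: s12, s13.
The greatest among these is s12.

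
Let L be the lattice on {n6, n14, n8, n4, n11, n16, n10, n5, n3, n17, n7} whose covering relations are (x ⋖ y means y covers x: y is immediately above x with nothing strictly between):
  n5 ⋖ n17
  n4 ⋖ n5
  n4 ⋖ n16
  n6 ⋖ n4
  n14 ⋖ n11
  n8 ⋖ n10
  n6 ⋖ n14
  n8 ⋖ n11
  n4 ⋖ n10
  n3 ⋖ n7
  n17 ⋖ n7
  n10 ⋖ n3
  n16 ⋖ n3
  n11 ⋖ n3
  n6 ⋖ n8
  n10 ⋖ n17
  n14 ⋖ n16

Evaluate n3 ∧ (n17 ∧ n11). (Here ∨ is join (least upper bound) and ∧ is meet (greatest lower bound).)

n17 ∧ n11 = n8
n3 ∧ n8 = n8

n8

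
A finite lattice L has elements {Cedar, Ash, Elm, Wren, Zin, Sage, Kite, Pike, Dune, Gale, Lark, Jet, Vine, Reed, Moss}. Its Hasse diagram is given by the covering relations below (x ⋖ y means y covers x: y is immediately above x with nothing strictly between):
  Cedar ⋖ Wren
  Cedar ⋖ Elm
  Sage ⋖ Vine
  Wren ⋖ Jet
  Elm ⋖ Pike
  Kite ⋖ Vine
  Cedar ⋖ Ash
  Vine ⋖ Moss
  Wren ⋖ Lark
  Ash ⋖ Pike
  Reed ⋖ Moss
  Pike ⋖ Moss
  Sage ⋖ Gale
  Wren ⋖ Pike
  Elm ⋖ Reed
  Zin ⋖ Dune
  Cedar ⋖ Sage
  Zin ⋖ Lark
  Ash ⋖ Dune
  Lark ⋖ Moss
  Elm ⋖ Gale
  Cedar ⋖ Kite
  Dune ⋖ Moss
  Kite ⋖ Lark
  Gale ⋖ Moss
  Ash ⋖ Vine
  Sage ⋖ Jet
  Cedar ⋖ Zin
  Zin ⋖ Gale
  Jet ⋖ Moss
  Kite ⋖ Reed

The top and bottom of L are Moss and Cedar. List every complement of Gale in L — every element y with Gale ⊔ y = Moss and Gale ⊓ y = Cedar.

Ash, Kite, Wren

Need y with Gale ∨ y = Moss and Gale ∧ y = Cedar.
Checking each element gives: Ash, Kite, Wren.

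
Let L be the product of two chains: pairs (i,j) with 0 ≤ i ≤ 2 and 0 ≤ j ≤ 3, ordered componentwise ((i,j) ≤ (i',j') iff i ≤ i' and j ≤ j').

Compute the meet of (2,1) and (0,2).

(0,1)

In a product of chains, the meet is componentwise min, giving (0,1).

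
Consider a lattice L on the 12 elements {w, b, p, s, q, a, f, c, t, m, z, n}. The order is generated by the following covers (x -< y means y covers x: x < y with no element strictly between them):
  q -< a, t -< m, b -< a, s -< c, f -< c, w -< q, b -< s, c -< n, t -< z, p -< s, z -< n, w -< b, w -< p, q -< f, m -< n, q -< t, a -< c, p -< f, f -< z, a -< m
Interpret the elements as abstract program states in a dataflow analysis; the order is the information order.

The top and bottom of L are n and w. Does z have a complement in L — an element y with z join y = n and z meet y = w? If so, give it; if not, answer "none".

Need y with z ∨ y = n and z ∧ y = w.
Checking each element gives: b.

b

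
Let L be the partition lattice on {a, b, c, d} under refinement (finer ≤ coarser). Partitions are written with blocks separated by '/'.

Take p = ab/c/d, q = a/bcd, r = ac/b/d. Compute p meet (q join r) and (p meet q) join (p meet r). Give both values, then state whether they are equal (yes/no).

q join r = abcd, so p meet (q join r) = ab/c/d meet abcd = ab/c/d.
p meet q = a/b/c/d and p meet r = a/b/c/d, so (p meet q) join (p meet r) = a/b/c/d join a/b/c/d = a/b/c/d.
Equal: no.

ab/c/d; a/b/c/d; no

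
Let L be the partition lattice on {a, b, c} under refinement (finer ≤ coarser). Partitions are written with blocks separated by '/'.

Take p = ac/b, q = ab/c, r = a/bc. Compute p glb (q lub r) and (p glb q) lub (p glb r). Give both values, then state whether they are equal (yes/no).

q lub r = abc, so p glb (q lub r) = ac/b glb abc = ac/b.
p glb q = a/b/c and p glb r = a/b/c, so (p glb q) lub (p glb r) = a/b/c lub a/b/c = a/b/c.
Equal: no.

ac/b; a/b/c; no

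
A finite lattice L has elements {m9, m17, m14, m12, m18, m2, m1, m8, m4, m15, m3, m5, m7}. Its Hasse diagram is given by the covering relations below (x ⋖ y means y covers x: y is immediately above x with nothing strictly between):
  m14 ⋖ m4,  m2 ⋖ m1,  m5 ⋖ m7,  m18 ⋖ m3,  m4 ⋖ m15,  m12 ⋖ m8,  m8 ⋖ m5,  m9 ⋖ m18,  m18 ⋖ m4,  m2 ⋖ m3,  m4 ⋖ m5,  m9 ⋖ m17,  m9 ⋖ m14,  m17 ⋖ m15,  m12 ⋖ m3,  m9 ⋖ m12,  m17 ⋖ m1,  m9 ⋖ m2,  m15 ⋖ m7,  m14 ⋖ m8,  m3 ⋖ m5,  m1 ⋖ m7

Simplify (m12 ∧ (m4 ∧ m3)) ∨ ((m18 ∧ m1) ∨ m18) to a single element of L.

m18

m4 ∧ m3 = m18
m12 ∧ m18 = m9
m18 ∧ m1 = m9
m9 ∨ m18 = m18
m9 ∨ m18 = m18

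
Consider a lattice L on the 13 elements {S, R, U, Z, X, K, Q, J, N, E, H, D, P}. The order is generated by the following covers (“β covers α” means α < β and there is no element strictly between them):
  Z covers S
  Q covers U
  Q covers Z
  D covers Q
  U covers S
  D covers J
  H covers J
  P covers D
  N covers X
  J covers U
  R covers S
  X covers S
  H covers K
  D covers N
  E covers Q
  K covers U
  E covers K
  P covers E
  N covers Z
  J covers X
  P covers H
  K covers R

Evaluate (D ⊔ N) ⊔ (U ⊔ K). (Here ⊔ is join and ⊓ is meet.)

P

D ∨ N = D
U ∨ K = K
D ∨ K = P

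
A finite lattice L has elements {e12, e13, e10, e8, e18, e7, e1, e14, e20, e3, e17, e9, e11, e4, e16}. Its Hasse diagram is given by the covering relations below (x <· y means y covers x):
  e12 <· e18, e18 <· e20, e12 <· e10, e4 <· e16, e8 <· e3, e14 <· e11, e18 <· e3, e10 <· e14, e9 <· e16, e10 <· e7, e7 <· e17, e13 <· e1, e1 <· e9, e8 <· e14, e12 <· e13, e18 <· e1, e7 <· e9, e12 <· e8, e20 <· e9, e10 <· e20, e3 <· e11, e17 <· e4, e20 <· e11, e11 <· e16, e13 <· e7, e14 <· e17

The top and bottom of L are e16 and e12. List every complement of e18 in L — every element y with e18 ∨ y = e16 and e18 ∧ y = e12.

Need y with e18 ∨ y = e16 and e18 ∧ y = e12.
Checking each element gives: e17, e4.

e17, e4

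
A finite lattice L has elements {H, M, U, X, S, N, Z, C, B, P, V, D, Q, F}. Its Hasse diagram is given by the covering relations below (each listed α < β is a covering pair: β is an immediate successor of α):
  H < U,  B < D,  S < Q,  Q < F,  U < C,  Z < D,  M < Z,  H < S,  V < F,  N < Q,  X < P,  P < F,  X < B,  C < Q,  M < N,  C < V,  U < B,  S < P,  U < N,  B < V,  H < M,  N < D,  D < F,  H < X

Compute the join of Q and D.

Common upper bounds of {Q, D}: F.
The least among these is F.

F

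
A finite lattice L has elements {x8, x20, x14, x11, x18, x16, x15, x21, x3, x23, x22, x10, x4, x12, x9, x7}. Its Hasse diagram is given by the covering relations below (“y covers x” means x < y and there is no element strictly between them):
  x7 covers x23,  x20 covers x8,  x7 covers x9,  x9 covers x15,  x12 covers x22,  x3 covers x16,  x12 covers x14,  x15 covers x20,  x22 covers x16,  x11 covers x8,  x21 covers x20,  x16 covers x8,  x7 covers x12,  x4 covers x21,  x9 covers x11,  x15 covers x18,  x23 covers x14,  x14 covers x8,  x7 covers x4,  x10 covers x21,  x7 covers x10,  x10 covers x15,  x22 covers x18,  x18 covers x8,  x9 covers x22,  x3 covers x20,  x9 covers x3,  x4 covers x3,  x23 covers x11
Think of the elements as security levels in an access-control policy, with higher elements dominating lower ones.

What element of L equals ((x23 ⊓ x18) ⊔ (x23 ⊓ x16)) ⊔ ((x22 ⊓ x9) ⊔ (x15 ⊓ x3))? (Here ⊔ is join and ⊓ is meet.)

x23 ∧ x18 = x8
x23 ∧ x16 = x8
x8 ∨ x8 = x8
x22 ∧ x9 = x22
x15 ∧ x3 = x20
x22 ∨ x20 = x9
x8 ∨ x9 = x9

x9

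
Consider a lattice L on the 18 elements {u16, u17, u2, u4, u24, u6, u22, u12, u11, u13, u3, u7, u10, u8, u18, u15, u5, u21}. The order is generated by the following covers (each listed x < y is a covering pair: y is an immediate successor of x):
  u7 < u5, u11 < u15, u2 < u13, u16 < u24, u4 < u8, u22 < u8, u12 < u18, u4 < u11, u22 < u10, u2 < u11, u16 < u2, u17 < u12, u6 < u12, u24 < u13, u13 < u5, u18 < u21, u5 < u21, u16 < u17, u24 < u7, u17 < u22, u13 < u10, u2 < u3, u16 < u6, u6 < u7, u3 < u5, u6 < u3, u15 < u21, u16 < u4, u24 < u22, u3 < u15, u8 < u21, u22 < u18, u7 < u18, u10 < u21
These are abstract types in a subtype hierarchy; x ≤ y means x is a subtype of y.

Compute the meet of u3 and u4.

Common lower bounds of {u3, u4}: u16.
The greatest among these is u16.

u16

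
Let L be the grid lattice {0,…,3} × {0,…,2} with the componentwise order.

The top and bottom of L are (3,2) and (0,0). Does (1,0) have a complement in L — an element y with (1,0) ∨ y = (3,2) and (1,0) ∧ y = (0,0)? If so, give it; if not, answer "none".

none

For every candidate y, either (1,0) ∨ y ≠ (3,2) or (1,0) ∧ y ≠ (0,0); no complement exists.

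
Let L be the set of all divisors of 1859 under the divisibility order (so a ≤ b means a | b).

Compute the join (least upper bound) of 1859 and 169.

Common upper bounds of {1859, 169}: 1859.
The least among these is 1859.

1859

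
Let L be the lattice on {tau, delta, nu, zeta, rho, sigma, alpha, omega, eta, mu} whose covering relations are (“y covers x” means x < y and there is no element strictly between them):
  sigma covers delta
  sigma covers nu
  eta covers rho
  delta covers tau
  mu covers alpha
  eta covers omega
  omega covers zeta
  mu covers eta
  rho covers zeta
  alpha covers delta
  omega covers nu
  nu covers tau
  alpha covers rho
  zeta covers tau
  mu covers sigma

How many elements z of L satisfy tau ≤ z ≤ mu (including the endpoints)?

10

The interval [tau, mu] = {alpha, delta, eta, mu, nu, omega, rho, sigma, tau, zeta}, which has 10 elements.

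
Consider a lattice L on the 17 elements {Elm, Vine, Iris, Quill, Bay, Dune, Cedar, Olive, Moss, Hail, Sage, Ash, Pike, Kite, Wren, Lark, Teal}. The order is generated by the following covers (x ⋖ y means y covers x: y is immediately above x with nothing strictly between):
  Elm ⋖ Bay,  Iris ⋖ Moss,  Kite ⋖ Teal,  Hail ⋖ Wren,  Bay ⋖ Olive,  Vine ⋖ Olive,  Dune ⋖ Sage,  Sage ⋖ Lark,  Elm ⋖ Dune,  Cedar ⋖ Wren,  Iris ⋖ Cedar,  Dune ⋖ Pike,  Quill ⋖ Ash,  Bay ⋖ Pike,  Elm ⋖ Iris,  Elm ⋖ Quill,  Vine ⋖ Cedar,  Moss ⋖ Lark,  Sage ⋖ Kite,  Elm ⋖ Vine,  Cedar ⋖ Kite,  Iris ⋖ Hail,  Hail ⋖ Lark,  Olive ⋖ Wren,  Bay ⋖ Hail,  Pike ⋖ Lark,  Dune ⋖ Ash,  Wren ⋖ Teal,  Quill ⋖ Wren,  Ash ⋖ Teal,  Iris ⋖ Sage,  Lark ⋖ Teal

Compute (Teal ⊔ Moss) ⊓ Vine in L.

Teal ∨ Moss = Teal
Teal ∧ Vine = Vine

Vine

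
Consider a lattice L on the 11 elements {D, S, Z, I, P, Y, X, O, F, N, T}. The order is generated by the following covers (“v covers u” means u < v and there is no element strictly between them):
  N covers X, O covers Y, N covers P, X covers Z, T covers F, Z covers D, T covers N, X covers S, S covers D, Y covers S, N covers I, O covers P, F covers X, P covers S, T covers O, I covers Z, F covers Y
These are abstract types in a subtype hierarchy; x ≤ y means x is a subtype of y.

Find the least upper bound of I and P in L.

N

Common upper bounds of {I, P}: N, T.
The least among these is N.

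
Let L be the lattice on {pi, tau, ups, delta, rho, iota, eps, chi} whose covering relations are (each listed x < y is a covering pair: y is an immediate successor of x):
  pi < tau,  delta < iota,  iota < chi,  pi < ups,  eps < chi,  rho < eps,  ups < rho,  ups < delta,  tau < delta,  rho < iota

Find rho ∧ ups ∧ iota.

Common lower bounds of {rho, ups, iota}: pi, ups.
The greatest among these is ups.

ups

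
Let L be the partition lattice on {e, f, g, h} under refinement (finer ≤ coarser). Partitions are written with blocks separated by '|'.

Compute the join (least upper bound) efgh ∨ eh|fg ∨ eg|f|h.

Common upper bounds of {efgh, eh|fg, eg|f|h}: efgh.
The least among these is efgh.

efgh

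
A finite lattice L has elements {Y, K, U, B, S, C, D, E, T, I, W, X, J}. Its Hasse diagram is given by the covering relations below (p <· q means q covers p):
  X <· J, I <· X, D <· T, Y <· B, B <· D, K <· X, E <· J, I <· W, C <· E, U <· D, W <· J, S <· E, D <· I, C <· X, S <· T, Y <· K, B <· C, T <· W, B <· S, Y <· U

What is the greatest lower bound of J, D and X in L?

D

Common lower bounds of {J, D, X}: B, D, U, Y.
The greatest among these is D.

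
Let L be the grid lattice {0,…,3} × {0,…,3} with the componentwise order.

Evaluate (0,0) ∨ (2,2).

(0,0) ∨ (2,2) = (2,2)

(2,2)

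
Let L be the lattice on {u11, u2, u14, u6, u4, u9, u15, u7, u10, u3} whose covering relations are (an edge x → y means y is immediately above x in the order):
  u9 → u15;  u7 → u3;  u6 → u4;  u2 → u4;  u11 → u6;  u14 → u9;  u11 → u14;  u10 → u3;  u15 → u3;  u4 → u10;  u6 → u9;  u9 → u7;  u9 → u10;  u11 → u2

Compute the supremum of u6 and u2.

u4

Common upper bounds of {u6, u2}: u10, u3, u4.
The least among these is u4.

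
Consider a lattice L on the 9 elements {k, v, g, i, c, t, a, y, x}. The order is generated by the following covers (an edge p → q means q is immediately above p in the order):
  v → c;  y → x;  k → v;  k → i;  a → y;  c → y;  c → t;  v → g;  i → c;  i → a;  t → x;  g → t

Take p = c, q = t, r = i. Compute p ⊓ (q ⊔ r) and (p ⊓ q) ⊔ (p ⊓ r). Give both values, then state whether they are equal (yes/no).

q ⊔ r = t, so p ⊓ (q ⊔ r) = c ⊓ t = c.
p ⊓ q = c and p ⊓ r = i, so (p ⊓ q) ⊔ (p ⊓ r) = c ⊔ i = c.
Equal: yes.

c; c; yes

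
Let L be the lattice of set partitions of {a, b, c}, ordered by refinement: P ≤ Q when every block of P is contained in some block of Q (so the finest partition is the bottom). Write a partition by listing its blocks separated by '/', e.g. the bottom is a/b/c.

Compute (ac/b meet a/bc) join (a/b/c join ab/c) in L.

ac/b ∧ a/bc = a/b/c
a/b/c ∨ ab/c = ab/c
a/b/c ∨ ab/c = ab/c

ab/c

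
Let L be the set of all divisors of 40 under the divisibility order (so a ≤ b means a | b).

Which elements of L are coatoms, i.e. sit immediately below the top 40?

The coatoms are exactly the elements covered by 40: 20, 8.

20, 8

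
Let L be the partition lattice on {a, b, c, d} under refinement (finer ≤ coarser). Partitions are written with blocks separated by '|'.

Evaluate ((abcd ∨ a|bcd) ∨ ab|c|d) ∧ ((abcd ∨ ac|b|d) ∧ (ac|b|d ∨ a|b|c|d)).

ac|b|d

abcd ∨ a|bcd = abcd
abcd ∨ ab|c|d = abcd
abcd ∨ ac|b|d = abcd
ac|b|d ∨ a|b|c|d = ac|b|d
abcd ∧ ac|b|d = ac|b|d
abcd ∧ ac|b|d = ac|b|d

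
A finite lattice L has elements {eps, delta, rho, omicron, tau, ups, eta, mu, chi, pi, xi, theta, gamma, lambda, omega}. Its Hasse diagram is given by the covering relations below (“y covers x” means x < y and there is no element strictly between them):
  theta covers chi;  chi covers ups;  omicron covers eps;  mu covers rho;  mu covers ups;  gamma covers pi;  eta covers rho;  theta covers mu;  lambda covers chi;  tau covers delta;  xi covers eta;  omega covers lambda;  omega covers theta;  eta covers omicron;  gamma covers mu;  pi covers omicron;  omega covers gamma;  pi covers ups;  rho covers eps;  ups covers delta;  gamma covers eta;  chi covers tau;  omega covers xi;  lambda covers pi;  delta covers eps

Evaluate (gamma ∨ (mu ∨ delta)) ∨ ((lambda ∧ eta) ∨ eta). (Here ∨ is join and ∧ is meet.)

mu ∨ delta = mu
gamma ∨ mu = gamma
lambda ∧ eta = omicron
omicron ∨ eta = eta
gamma ∨ eta = gamma

gamma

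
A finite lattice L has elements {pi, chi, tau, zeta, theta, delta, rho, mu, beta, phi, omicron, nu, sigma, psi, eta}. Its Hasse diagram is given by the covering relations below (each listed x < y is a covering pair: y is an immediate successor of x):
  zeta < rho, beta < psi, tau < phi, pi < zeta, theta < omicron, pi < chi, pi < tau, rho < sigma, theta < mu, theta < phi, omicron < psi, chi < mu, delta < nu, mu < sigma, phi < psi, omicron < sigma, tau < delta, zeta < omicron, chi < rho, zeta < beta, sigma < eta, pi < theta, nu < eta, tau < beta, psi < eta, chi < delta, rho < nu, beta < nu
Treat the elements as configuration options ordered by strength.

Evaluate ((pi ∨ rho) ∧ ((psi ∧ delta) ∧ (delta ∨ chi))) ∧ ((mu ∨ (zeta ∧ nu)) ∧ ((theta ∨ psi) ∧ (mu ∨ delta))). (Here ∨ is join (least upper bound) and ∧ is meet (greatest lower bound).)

pi

pi ∨ rho = rho
psi ∧ delta = tau
delta ∨ chi = delta
tau ∧ delta = tau
rho ∧ tau = pi
zeta ∧ nu = zeta
mu ∨ zeta = sigma
theta ∨ psi = psi
mu ∨ delta = eta
psi ∧ eta = psi
sigma ∧ psi = omicron
pi ∧ omicron = pi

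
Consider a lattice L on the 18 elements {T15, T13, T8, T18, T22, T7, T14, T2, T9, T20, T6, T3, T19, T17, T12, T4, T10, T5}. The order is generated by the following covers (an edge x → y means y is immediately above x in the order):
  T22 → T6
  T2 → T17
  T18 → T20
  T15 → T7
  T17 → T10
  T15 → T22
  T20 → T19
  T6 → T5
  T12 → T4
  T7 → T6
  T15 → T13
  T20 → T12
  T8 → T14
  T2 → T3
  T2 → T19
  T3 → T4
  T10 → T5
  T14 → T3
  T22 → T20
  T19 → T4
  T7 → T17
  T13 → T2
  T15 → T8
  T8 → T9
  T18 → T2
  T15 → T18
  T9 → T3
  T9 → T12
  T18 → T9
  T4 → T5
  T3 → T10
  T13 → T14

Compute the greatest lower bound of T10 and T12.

Common lower bounds of {T10, T12}: T15, T18, T8, T9.
The greatest among these is T9.

T9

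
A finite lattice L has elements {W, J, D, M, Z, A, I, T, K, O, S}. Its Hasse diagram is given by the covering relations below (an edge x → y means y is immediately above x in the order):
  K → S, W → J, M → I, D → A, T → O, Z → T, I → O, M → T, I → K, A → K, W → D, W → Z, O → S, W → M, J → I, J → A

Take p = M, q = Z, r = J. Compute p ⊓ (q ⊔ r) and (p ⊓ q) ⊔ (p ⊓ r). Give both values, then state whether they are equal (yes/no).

M; W; no

q ⊔ r = O, so p ⊓ (q ⊔ r) = M ⊓ O = M.
p ⊓ q = W and p ⊓ r = W, so (p ⊓ q) ⊔ (p ⊓ r) = W ⊔ W = W.
Equal: no.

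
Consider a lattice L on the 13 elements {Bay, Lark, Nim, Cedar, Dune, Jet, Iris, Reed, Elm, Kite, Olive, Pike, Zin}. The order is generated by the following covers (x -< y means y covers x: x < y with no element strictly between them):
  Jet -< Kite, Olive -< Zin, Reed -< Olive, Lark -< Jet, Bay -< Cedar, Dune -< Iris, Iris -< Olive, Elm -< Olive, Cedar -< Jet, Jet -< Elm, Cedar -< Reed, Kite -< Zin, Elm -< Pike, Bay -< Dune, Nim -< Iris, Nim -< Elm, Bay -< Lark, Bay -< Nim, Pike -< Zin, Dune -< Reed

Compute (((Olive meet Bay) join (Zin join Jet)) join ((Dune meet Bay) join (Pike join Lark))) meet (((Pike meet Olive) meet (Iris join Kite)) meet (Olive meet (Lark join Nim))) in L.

Olive ∧ Bay = Bay
Zin ∨ Jet = Zin
Bay ∨ Zin = Zin
Dune ∧ Bay = Bay
Pike ∨ Lark = Pike
Bay ∨ Pike = Pike
Zin ∨ Pike = Zin
Pike ∧ Olive = Elm
Iris ∨ Kite = Zin
Elm ∧ Zin = Elm
Lark ∨ Nim = Elm
Olive ∧ Elm = Elm
Elm ∧ Elm = Elm
Zin ∧ Elm = Elm

Elm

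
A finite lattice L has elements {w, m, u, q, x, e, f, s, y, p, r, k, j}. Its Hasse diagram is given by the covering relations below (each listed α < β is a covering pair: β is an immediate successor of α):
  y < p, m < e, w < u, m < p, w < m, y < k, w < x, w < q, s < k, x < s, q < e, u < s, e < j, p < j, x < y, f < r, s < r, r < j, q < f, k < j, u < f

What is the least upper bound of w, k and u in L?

Common upper bounds of {w, k, u}: j, k.
The least among these is k.

k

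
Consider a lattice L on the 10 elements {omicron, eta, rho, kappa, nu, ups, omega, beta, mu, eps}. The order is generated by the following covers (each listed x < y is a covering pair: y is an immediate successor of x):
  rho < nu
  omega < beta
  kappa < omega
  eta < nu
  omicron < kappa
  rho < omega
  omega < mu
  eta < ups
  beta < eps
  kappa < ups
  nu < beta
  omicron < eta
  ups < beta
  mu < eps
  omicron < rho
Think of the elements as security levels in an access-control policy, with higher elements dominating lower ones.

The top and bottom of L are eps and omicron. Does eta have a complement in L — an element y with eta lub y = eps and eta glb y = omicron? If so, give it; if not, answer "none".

Need y with eta ∨ y = eps and eta ∧ y = omicron.
Checking each element gives: mu.

mu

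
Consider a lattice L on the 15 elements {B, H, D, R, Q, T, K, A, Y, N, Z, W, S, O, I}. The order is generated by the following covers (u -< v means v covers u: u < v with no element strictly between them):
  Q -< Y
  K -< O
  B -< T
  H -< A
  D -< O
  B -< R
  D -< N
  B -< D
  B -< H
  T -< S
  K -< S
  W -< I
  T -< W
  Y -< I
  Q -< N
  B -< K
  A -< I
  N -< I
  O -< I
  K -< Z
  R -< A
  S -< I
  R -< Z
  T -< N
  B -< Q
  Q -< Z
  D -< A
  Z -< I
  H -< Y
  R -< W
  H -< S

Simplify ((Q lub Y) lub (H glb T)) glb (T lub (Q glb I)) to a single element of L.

Q

Q ∨ Y = Y
H ∧ T = B
Y ∨ B = Y
Q ∧ I = Q
T ∨ Q = N
Y ∧ N = Q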